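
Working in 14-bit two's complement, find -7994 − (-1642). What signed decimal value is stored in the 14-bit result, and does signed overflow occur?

-6352; no overflow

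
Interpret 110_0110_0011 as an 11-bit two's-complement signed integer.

MSB is 1, so the value is negative.
Invert: 00110011100. Add 1: 00110011101 = 413. So the value is −413.

-413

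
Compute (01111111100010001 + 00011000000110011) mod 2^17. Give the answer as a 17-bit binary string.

10010111101000100

  01111111100010001
+ 00011000000110011
= 10010111101000100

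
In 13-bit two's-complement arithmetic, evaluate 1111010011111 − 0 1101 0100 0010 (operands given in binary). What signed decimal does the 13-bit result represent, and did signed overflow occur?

1111010011111 = -353 (signed)
0 1101 0100 0010 → 0110101000010 = 3394 (signed)
Subtract via negate-and-add: invert 0110101000010 + 1 = 1001010111110 (i.e. -3394).
  1111010011111
+ 1001010111110
= 1000101011101  (discard carry-out 1)
Result 1000101011101: MSB = 1 → 4445 − 8192 = -3747.
Both addends (after negating the subtrahend) are negative and so is the stored result: no signed overflow.

-3747; no overflow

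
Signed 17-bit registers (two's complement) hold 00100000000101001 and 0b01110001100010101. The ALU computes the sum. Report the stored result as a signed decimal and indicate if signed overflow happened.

-56514; overflow

00100000000101001 = 16425 (signed)
0b01110001100010101 → 01110001100010101 = 58133 (signed)
  00100000000101001
+ 01110001100010101
= 10010001100111110
Result 10010001100111110: MSB = 1 → 74558 − 131072 = -56514.
Both addends are non-negative but the stored result is negative: signed overflow. The true value 16425 + 58133 = 74558 lies outside [-65536, 65535].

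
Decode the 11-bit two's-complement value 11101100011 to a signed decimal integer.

MSB is 1, so the value is negative.
Invert: 00010011100. Add 1: 00010011101 = 157. So the value is −157.

-157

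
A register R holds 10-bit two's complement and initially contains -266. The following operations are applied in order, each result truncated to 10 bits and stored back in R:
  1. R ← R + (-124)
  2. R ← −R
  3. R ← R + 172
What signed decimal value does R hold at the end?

-462

Start: R = -266 = 1011110110.
R = -266 + (-124) = -390 = 1001111010
R = −(-390) = 390 = 0110000110
R = 390 + 172 = 562; wraps to -462 = 1000110010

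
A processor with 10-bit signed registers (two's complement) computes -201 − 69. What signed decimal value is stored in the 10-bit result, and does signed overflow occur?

-270; no overflow

-201 → 1100110111
69 → 0001000101
Subtract via negate-and-add: invert 0001000101 + 1 = 1110111011 (i.e. -69).
  1100110111
+ 1110111011
= 1011110010  (discard carry-out 1)
Result 1011110010: MSB = 1 → 754 − 1024 = -270.
Both addends (after negating the subtrahend) are negative and so is the stored result: no signed overflow.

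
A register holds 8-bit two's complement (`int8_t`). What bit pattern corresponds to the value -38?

|-38| = 38 = 00100110 in 8 bits.
Invert the bits: 11011001. Add 1: 11011010.
Check: 11011010 reads as 218 − 256 = -38.

11011010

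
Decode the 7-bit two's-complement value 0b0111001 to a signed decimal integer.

MSB is 0, so the value is non-negative: 0111001 = 57.

57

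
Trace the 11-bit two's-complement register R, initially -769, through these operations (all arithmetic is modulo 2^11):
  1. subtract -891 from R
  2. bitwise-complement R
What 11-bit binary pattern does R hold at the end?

Start: R = -769 = 10011111111.
R = -769 − (-891) = 122 = 00001111010
R = NOT 00001111010 = 11110000101 = -123

11110000101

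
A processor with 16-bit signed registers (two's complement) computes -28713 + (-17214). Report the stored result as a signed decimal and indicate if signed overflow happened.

19609; overflow

-28713 → 1000111111010111
-17214 → 1011110011000010
  1000111111010111
+ 1011110011000010
= 0100110010011001  (discard carry-out 1)
Result 0100110010011001: MSB = 0 → value 19609.
Both addends are negative but the stored result is non-negative: signed overflow. The true value -28713 + (-17214) = -45927 lies outside [-32768, 32767].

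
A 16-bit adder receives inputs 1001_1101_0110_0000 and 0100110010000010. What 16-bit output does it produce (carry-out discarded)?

1110100111100010

  1001110101100000
+ 0100110010000010
= 1110100111100010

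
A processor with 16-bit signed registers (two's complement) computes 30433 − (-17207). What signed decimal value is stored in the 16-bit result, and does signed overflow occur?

-17896; overflow

30433 → 0111011011100001
-17207 → 1011110011001001
Subtract via negate-and-add: invert 1011110011001001 + 1 = 0100001100110111 (i.e. 17207).
  0111011011100001
+ 0100001100110111
= 1011101000011000
Result 1011101000011000: MSB = 1 → 47640 − 65536 = -17896.
Both addends (after negating the subtrahend) are non-negative but the stored result is negative: signed overflow. The true value 30433 − (-17207) = 47640 lies outside [-32768, 32767].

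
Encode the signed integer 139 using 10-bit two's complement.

0010001011

139 is non-negative, so write it directly in 10 bits: 0010001011.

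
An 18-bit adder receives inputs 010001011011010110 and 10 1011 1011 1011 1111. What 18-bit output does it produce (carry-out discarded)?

  010001011011010110
+ 101011101110111111
= 111101001010010101

111101001010010101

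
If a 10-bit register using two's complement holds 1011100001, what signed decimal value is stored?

-287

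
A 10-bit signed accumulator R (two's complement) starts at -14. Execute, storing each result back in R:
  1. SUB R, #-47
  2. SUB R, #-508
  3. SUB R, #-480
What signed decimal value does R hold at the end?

Start: R = -14 = 1111110010.
R = -14 − (-47) = 33 = 0000100001
R = 33 − (-508) = 541; wraps to -483 = 1000011101
R = -483 − (-480) = -3 = 1111111101

-3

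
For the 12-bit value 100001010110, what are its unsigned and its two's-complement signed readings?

Unsigned: 100001010110 = 2134.
Signed: MSB=1 → 2134 − 4096 = -1962.

unsigned = 2134, signed = -1962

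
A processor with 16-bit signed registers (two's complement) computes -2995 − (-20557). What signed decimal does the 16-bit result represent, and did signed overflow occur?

17562; no overflow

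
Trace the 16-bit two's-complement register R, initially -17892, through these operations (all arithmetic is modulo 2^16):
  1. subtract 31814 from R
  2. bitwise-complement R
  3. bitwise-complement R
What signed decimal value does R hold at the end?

Start: R = -17892 = 1011101000011100.
R = -17892 − 31814 = -49706; wraps to 15830 = 0011110111010110
R = NOT 0011110111010110 = 1100001000101001 = -15831
R = NOT 1100001000101001 = 0011110111010110 = 15830

15830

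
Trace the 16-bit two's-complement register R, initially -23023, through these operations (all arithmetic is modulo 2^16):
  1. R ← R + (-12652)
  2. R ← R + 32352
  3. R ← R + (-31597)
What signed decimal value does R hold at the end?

Start: R = -23023 = 1010011000010001.
R = -23023 + (-12652) = -35675; wraps to 29861 = 0111010010100101
R = 29861 + 32352 = 62213; wraps to -3323 = 1111001100000101
R = -3323 + (-31597) = -34920; wraps to 30616 = 0111011110011000

30616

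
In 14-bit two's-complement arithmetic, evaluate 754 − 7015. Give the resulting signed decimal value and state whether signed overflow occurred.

-6261; no overflow

754 → 00001011110010
7015 → 01101101100111
Subtract via negate-and-add: invert 01101101100111 + 1 = 10010010011001 (i.e. -7015).
  00001011110010
+ 10010010011001
= 10011110001011
Result 10011110001011: MSB = 1 → 10123 − 16384 = -6261.
Addends (after negating the subtrahend) have opposite signs, so signed overflow cannot occur.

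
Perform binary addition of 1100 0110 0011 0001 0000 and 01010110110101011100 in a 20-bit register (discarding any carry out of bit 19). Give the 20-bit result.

  11000110001100010000
+ 01010110110101011100
= 00011101000001101100  (discard carry-out 1)

00011101000001101100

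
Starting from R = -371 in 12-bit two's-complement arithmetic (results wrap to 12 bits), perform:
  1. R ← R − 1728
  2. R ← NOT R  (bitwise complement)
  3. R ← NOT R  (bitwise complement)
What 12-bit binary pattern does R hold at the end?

011111001101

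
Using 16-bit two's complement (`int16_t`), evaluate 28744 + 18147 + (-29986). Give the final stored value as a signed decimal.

28744 + 18147 = 46891 → wraps to -18645 (1011011100101011)
-18645 + (-29986) = -48631 → wraps to 16905 (0100001000001001)

16905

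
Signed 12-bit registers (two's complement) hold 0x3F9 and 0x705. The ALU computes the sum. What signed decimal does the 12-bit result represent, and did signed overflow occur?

-1282; overflow

0x3F9 = 001111111001 = 1017 (signed)
0x705 = 011100000101 = 1797 (signed)
  001111111001
+ 011100000101
= 101011111110
Result 101011111110: MSB = 1 → 2814 − 4096 = -1282.
Both addends are non-negative but the stored result is negative: signed overflow. The true value 1017 + 1797 = 2814 lies outside [-2048, 2047].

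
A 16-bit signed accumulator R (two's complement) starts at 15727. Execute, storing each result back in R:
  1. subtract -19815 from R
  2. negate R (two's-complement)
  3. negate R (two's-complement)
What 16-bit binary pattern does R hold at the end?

1000101011010110

Start: R = 15727 = 0011110101101111.
R = 15727 − (-19815) = 35542; wraps to -29994 = 1000101011010110
R = −(-29994) = 29994 = 0111010100101010
R = −(29994) = -29994 = 1000101011010110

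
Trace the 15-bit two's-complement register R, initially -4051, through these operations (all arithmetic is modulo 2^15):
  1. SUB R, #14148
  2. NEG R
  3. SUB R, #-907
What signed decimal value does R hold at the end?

Start: R = -4051 = 111000000101101.
R = -4051 − 14148 = -18199; wraps to 14569 = 011100011101001
R = −(14569) = -14569 = 100011100010111
R = -14569 − (-907) = -13662 = 100101010100010

-13662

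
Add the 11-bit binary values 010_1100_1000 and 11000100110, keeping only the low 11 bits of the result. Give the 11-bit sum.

  01011001000
+ 11000100110
= 00011101110  (discard carry-out 1)

00011101110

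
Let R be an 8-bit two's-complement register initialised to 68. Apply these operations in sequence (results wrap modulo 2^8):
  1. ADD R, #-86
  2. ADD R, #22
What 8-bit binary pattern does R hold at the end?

Start: R = 68 = 01000100.
R = 68 + (-86) = -18 = 11101110
R = -18 + 22 = 4 = 00000100

00000100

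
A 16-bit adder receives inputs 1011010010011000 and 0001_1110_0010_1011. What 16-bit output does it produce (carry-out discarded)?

  1011010010011000
+ 0001111000101011
= 1101001011000011

1101001011000011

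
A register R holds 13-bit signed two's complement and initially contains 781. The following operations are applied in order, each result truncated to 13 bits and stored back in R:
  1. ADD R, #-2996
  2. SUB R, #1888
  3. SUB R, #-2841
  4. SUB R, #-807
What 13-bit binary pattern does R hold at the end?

Start: R = 781 = 0001100001101.
R = 781 + (-2996) = -2215 = 1011101011001
R = -2215 − 1888 = -4103; wraps to 4089 = 0111111111001
R = 4089 − (-2841) = 6930; wraps to -1262 = 1101100010010
R = -1262 − (-807) = -455 = 1111000111001

1111000111001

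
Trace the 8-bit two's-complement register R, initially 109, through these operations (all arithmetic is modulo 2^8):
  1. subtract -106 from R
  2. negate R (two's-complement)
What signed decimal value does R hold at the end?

41

Start: R = 109 = 01101101.
R = 109 − (-106) = 215; wraps to -41 = 11010111
R = −(-41) = 41 = 00101001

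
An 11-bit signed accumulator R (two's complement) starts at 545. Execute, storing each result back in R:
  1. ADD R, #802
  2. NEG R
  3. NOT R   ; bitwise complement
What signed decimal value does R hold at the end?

Start: R = 545 = 01000100001.
R = 545 + 802 = 1347; wraps to -701 = 10101000011
R = −(-701) = 701 = 01010111101
R = NOT 01010111101 = 10101000010 = -702

-702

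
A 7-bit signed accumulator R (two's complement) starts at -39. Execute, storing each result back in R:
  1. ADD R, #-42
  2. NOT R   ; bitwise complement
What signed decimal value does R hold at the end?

Start: R = -39 = 1011001.
R = -39 + (-42) = -81; wraps to 47 = 0101111
R = NOT 0101111 = 1010000 = -48

-48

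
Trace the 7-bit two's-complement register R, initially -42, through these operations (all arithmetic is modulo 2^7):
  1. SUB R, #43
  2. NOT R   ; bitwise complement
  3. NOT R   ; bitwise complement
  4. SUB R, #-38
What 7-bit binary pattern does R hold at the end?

1010001

Start: R = -42 = 1010110.
R = -42 − 43 = -85; wraps to 43 = 0101011
R = NOT 0101011 = 1010100 = -44
R = NOT 1010100 = 0101011 = 43
R = 43 − (-38) = 81; wraps to -47 = 1010001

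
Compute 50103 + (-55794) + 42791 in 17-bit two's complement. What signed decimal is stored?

50103 + (-55794) = -5691 (11110100111000101)
-5691 + 42791 = 37100 (01001000011101100)

37100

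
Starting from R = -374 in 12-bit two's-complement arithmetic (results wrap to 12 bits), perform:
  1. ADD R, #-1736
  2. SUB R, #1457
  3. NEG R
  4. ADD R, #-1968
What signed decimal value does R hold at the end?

1599

Start: R = -374 = 111010001010.
R = -374 + (-1736) = -2110; wraps to 1986 = 011111000010
R = 1986 − 1457 = 529 = 001000010001
R = −(529) = -529 = 110111101111
R = -529 + (-1968) = -2497; wraps to 1599 = 011000111111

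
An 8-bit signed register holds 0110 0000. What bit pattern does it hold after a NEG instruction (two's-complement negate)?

10100000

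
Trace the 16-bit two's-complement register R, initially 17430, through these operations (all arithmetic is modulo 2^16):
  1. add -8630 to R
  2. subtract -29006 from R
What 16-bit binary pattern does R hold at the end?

Start: R = 17430 = 0100010000010110.
R = 17430 + (-8630) = 8800 = 0010001001100000
R = 8800 − (-29006) = 37806; wraps to -27730 = 1001001110101110

1001001110101110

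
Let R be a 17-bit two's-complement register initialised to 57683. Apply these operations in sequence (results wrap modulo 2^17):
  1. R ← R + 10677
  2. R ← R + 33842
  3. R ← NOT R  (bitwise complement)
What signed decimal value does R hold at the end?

28869

Start: R = 57683 = 01110000101010011.
R = 57683 + 10677 = 68360; wraps to -62712 = 10000101100001000
R = -62712 + 33842 = -28870 = 11000111100111010
R = NOT 11000111100111010 = 00111000011000101 = 28869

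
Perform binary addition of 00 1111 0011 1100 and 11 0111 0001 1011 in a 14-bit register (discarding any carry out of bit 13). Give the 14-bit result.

  00111100111100
+ 11011100011011
= 00011001010111  (discard carry-out 1)

00011001010111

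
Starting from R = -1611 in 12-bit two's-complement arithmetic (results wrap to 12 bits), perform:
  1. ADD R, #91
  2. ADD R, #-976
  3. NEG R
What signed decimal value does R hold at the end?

-1600

Start: R = -1611 = 100110110101.
R = -1611 + 91 = -1520 = 101000010000
R = -1520 + (-976) = -2496; wraps to 1600 = 011001000000
R = −(1600) = -1600 = 100111000000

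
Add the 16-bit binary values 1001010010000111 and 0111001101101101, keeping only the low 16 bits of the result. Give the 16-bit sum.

0000011111110100

  1001010010000111
+ 0111001101101101
= 0000011111110100  (discard carry-out 1)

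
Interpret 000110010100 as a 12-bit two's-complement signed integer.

MSB is 0, so the value is non-negative: 000110010100 = 404.

404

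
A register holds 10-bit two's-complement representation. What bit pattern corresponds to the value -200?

1100111000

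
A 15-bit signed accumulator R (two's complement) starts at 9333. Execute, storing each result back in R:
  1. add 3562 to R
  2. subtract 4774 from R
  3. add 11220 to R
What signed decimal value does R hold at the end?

-13427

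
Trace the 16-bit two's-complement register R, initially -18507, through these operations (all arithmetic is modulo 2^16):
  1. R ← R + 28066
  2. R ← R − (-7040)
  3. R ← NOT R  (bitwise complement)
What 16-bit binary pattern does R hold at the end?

1011111100101000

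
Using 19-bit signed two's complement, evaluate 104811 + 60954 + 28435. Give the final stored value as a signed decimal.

194200

104811 + 60954 = 165765 (0101000011110000101)
165765 + 28435 = 194200 (0101111011010011000)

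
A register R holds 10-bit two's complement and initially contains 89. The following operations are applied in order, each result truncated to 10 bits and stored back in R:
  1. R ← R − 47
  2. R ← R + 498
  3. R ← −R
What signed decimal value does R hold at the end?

484

Start: R = 89 = 0001011001.
R = 89 − 47 = 42 = 0000101010
R = 42 + 498 = 540; wraps to -484 = 1000011100
R = −(-484) = 484 = 0111100100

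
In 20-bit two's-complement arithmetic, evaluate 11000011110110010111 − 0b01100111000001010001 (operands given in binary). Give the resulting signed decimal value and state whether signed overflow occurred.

380230; overflow

11000011110110010111 = -246377 (signed)
0b01100111000001010001 → 01100111000001010001 = 421969 (signed)
Subtract via negate-and-add: invert 01100111000001010001 + 1 = 10011000111110101111 (i.e. -421969).
  11000011110110010111
+ 10011000111110101111
= 01011100110101000110  (discard carry-out 1)
Result 01011100110101000110: MSB = 0 → value 380230.
Both addends (after negating the subtrahend) are negative but the stored result is non-negative: signed overflow. The true value -246377 − 421969 = -668346 lies outside [-524288, 524287].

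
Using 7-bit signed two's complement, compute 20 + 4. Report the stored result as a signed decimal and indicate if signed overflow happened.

24; no overflow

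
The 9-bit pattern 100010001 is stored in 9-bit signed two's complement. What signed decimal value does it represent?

-239

MSB is 1, so the value is negative.
Invert: 011101110. Add 1: 011101111 = 239. So the value is −239.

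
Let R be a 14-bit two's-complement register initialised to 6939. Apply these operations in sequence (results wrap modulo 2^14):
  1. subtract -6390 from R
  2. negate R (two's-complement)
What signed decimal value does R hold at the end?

3055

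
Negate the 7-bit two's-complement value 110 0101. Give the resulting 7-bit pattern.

Invert: 0011010. Add 1: 0011011.

0011011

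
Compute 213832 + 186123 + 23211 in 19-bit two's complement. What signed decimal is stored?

-101122

213832 + 186123 = 399955 → wraps to -124333 (1100001101001010011)
-124333 + 23211 = -101122 (1100111010011111110)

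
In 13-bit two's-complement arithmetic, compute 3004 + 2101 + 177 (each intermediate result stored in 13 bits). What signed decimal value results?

-2910

3004 + 2101 = 5105 → wraps to -3087 (1001111110001)
-3087 + 177 = -2910 (1010010100010)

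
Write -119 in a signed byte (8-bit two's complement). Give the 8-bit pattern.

10001001

|-119| = 119 = 01110111 in 8 bits.
Invert the bits: 10001000. Add 1: 10001001.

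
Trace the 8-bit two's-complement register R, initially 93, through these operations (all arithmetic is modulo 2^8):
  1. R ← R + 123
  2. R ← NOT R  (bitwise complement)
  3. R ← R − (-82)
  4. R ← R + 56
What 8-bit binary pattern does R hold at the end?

Start: R = 93 = 01011101.
R = 93 + 123 = 216; wraps to -40 = 11011000
R = NOT 11011000 = 00100111 = 39
R = 39 − (-82) = 121 = 01111001
R = 121 + 56 = 177; wraps to -79 = 10110001

10110001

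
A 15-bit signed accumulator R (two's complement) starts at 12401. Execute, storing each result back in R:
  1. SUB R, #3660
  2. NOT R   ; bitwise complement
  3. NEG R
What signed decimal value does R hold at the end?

Start: R = 12401 = 011000001110001.
R = 12401 − 3660 = 8741 = 010001000100101
R = NOT 010001000100101 = 101110111011010 = -8742
R = −(-8742) = 8742 = 010001000100110

8742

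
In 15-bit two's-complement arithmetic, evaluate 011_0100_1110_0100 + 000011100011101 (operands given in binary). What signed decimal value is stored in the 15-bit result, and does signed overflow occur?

011_0100_1110_0100 → 011010011100100 = 13540 (signed)
000011100011101 = 1821 (signed)
  011010011100100
+ 000011100011101
= 011110000000001
Result 011110000000001: MSB = 0 → value 15361.
Both addends are non-negative and so is the stored result: no signed overflow.

15361; no overflow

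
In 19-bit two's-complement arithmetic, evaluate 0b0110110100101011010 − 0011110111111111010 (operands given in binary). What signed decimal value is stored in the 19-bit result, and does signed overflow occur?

0b0110110100101011010 → 0110110100101011010 = 223578 (signed)
0011110111111111010 = 126970 (signed)
Subtract via negate-and-add: invert 0011110111111111010 + 1 = 1100001000000000110 (i.e. -126970).
  0110110100101011010
+ 1100001000000000110
= 0010111100101100000  (discard carry-out 1)
Result 0010111100101100000: MSB = 0 → value 96608.
Addends (after negating the subtrahend) have opposite signs, so signed overflow cannot occur.

96608; no overflow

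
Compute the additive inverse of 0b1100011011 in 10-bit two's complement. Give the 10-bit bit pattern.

Invert: 0011100100. Add 1: 0011100101.

0011100101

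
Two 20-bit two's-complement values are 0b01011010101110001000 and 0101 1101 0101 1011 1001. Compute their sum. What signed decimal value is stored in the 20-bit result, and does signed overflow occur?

0b01011010101110001000 → 01011010101110001000 = 371592 (signed)
0101 1101 0101 1011 1001 → 01011101010110111001 = 382393 (signed)
  01011010101110001000
+ 01011101010110111001
= 10111000000101000001
Result 10111000000101000001: MSB = 1 → 753985 − 1048576 = -294591.
Both addends are non-negative but the stored result is negative: signed overflow. The true value 371592 + 382393 = 753985 lies outside [-524288, 524287].

-294591; overflow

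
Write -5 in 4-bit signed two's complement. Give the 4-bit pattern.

|-5| = 5 = 0101 in 4 bits.
Invert the bits: 1010. Add 1: 1011.

1011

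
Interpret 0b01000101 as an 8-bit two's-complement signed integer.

69

MSB is 0, so the value is non-negative: 01000101 = 69.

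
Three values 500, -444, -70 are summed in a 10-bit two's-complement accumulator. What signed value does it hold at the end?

500 + (-444) = 56 (0000111000)
56 + (-70) = -14 (1111110010)

-14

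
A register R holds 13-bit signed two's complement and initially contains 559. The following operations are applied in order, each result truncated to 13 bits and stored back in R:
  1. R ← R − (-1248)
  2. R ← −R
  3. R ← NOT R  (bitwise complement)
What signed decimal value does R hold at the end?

Start: R = 559 = 0001000101111.
R = 559 − (-1248) = 1807 = 0011100001111
R = −(1807) = -1807 = 1100011110001
R = NOT 1100011110001 = 0011100001110 = 1806

1806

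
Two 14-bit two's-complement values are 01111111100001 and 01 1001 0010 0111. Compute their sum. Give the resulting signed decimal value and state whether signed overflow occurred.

-1784; overflow

01111111100001 = 8161 (signed)
01 1001 0010 0111 → 01100100100111 = 6439 (signed)
  01111111100001
+ 01100100100111
= 11100100001000
Result 11100100001000: MSB = 1 → 14600 − 16384 = -1784.
Both addends are non-negative but the stored result is negative: signed overflow. The true value 8161 + 6439 = 14600 lies outside [-8192, 8191].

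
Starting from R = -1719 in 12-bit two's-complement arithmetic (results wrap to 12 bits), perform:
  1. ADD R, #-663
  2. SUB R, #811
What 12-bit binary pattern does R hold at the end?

Start: R = -1719 = 100101001001.
R = -1719 + (-663) = -2382; wraps to 1714 = 011010110010
R = 1714 − 811 = 903 = 001110000111

001110000111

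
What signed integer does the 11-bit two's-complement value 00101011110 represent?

MSB is 0, so the value is non-negative: 00101011110 = 350.

350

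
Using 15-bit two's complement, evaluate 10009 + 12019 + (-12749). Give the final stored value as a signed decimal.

9279

10009 + 12019 = 22028 → wraps to -10740 (101011000001100)
-10740 + (-12749) = -23489 → wraps to 9279 (010010000111111)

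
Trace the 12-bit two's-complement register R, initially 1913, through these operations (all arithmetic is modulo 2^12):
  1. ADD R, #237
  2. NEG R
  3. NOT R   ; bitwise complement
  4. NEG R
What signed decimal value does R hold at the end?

Start: R = 1913 = 011101111001.
R = 1913 + 237 = 2150; wraps to -1946 = 100001100110
R = −(-1946) = 1946 = 011110011010
R = NOT 011110011010 = 100001100101 = -1947
R = −(-1947) = 1947 = 011110011011

1947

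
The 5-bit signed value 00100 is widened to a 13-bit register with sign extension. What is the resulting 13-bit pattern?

MSB of 00100 is 0; replicate it into the new high bits.
00000000|00100 → 0000000000100 (still 4).

0000000000100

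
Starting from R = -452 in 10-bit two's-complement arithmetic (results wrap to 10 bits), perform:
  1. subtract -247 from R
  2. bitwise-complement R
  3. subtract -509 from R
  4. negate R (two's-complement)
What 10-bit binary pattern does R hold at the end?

Start: R = -452 = 1000111100.
R = -452 − (-247) = -205 = 1100110011
R = NOT 1100110011 = 0011001100 = 204
R = 204 − (-509) = 713; wraps to -311 = 1011001001
R = −(-311) = 311 = 0100110111

0100110111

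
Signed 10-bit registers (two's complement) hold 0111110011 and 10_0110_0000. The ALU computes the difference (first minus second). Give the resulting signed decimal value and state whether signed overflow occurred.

-109; overflow

0111110011 = 499 (signed)
10_0110_0000 → 1001100000 = -416 (signed)
Subtract via negate-and-add: invert 1001100000 + 1 = 0110100000 (i.e. 416).
  0111110011
+ 0110100000
= 1110010011
Result 1110010011: MSB = 1 → 915 − 1024 = -109.
Both addends (after negating the subtrahend) are non-negative but the stored result is negative: signed overflow. The true value 499 − (-416) = 915 lies outside [-512, 511].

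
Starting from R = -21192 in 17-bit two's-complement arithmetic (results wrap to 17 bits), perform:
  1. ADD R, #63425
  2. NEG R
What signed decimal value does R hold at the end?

-42233

Start: R = -21192 = 11010110100111000.
R = -21192 + 63425 = 42233 = 01010010011111001
R = −(42233) = -42233 = 10101101100000111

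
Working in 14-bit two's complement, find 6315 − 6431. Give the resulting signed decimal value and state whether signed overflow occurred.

-116; no overflow

6315 → 01100010101011
6431 → 01100100011111
Subtract via negate-and-add: invert 01100100011111 + 1 = 10011011100001 (i.e. -6431).
  01100010101011
+ 10011011100001
= 11111110001100
Result 11111110001100: MSB = 1 → 16268 − 16384 = -116.
Addends (after negating the subtrahend) have opposite signs, so signed overflow cannot occur.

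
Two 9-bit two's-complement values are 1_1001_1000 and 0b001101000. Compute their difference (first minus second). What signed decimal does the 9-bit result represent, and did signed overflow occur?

-208; no overflow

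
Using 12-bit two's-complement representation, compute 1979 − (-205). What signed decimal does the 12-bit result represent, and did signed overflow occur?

1979 → 011110111011
-205 → 111100110011
Subtract via negate-and-add: invert 111100110011 + 1 = 000011001101 (i.e. 205).
  011110111011
+ 000011001101
= 100010001000
Result 100010001000: MSB = 1 → 2184 − 4096 = -1912.
Both addends (after negating the subtrahend) are non-negative but the stored result is negative: signed overflow. The true value 1979 − (-205) = 2184 lies outside [-2048, 2047].

-1912; overflow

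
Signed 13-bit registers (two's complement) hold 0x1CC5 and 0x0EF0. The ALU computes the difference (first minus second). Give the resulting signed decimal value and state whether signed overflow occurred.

0x1CC5 = 1110011000101 = -827 (signed)
0x0EF0 = 0111011110000 = 3824 (signed)
Subtract via negate-and-add: invert 0111011110000 + 1 = 1000100010000 (i.e. -3824).
  1110011000101
+ 1000100010000
= 0110111010101  (discard carry-out 1)
Result 0110111010101: MSB = 0 → value 3541.
Both addends (after negating the subtrahend) are negative but the stored result is non-negative: signed overflow. The true value -827 − 3824 = -4651 lies outside [-4096, 4095].

3541; overflow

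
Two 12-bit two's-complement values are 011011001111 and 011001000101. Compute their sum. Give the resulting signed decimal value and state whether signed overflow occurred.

-748; overflow

011011001111 = 1743 (signed)
011001000101 = 1605 (signed)
  011011001111
+ 011001000101
= 110100010100
Result 110100010100: MSB = 1 → 3348 − 4096 = -748.
Both addends are non-negative but the stored result is negative: signed overflow. The true value 1743 + 1605 = 3348 lies outside [-2048, 2047].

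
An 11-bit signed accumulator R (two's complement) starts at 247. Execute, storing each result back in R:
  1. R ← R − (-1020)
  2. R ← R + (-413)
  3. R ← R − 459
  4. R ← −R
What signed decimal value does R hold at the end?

-395

Start: R = 247 = 00011110111.
R = 247 − (-1020) = 1267; wraps to -781 = 10011110011
R = -781 + (-413) = -1194; wraps to 854 = 01101010110
R = 854 − 459 = 395 = 00110001011
R = −(395) = -395 = 11001110101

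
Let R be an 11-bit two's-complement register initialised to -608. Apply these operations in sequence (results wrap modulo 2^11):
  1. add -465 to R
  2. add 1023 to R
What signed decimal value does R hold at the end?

Start: R = -608 = 10110100000.
R = -608 + (-465) = -1073; wraps to 975 = 01111001111
R = 975 + 1023 = 1998; wraps to -50 = 11111001110

-50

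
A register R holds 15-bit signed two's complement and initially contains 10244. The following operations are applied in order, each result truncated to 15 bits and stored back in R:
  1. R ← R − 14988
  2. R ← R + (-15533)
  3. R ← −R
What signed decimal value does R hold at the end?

Start: R = 10244 = 010100000000100.
R = 10244 − 14988 = -4744 = 110110101111000
R = -4744 + (-15533) = -20277; wraps to 12491 = 011000011001011
R = −(12491) = -12491 = 100111100110101

-12491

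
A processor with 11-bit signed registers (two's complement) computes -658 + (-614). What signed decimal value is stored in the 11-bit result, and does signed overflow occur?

776; overflow

-658 → 10101101110
-614 → 10110011010
  10101101110
+ 10110011010
= 01100001000  (discard carry-out 1)
Result 01100001000: MSB = 0 → value 776.
Both addends are negative but the stored result is non-negative: signed overflow. The true value -658 + (-614) = -1272 lies outside [-1024, 1023].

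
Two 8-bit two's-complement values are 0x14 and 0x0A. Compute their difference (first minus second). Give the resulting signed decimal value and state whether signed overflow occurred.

0x14 = 00010100 = 20 (signed)
0x0A = 00001010 = 10 (signed)
Subtract via negate-and-add: invert 00001010 + 1 = 11110110 (i.e. -10).
  00010100
+ 11110110
= 00001010  (discard carry-out 1)
Result 00001010: MSB = 0 → value 10.
Addends (after negating the subtrahend) have opposite signs, so signed overflow cannot occur.

10; no overflow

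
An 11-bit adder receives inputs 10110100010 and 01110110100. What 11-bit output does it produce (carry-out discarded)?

00101010110

  10110100010
+ 01110110100
= 00101010110  (discard carry-out 1)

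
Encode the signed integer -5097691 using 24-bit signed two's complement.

|-5097691| = 5097691 = 010011011100100011011011 in 24 bits.
Invert the bits: 101100100011011100100100. Add 1: 101100100011011100100101.
Check: 101100100011011100100101 reads as 11679525 − 16777216 = -5097691.

101100100011011100100101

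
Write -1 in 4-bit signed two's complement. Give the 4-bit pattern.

1111

|-1| = 1 = 0001 in 4 bits.
Invert the bits: 1110. Add 1: 1111.
Check: 1111 reads as 15 − 16 = -1.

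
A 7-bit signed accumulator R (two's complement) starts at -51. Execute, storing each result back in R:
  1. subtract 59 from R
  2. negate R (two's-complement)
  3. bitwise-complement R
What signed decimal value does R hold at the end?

17

Start: R = -51 = 1001101.
R = -51 − 59 = -110; wraps to 18 = 0010010
R = −(18) = -18 = 1101110
R = NOT 1101110 = 0010001 = 17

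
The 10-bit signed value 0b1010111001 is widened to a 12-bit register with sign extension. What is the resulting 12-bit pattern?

111010111001

MSB of 1010111001 is 1; replicate it into the new high bits.
11|1010111001 → 111010111001 (still -327).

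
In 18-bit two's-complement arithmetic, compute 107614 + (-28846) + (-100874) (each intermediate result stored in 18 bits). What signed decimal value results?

-22106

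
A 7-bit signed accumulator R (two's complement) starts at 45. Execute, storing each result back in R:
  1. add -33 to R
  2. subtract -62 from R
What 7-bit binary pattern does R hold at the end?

1001010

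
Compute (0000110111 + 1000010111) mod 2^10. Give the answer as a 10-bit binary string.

  0000110111
+ 1000010111
= 1001001110

1001001110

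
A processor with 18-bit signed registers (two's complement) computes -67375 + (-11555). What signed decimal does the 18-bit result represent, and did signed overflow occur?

-67375 → 101111100011010001
-11555 → 111101001011011101
  101111100011010001
+ 111101001011011101
= 101100101110101110  (discard carry-out 1)
Result 101100101110101110: MSB = 1 → 183214 − 262144 = -78930.
Both addends are negative and so is the stored result: no signed overflow.

-78930; no overflow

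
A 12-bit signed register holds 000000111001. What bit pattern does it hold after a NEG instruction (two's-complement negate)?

Invert: 111111000110. Add 1: 111111000111.
Check: 000000111001 = 57, 111111000111 = -57.

111111000111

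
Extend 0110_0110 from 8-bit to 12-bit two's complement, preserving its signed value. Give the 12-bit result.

000001100110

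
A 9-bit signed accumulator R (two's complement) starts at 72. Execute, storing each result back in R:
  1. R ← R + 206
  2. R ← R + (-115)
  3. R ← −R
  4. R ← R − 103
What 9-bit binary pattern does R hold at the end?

Start: R = 72 = 001001000.
R = 72 + 206 = 278; wraps to -234 = 100010110
R = -234 + (-115) = -349; wraps to 163 = 010100011
R = −(163) = -163 = 101011101
R = -163 − 103 = -266; wraps to 246 = 011110110

011110110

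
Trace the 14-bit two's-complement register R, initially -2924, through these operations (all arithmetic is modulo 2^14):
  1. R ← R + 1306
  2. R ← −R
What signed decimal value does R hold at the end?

Start: R = -2924 = 11010010010100.
R = -2924 + 1306 = -1618 = 11100110101110
R = −(-1618) = 1618 = 00011001010010

1618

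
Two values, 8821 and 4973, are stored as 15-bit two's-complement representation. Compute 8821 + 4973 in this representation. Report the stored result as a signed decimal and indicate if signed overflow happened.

13794; no overflow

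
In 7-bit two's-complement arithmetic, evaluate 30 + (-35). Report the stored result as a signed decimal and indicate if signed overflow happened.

30 → 0011110
-35 → 1011101
  0011110
+ 1011101
= 1111011
Result 1111011: MSB = 1 → 123 − 128 = -5.
Addends have opposite signs, so signed overflow cannot occur.

-5; no overflow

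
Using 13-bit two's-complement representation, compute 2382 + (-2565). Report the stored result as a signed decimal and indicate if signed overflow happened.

2382 → 0100101001110
-2565 → 1010111111011
  0100101001110
+ 1010111111011
= 1111101001001
Result 1111101001001: MSB = 1 → 8009 − 8192 = -183.
Addends have opposite signs, so signed overflow cannot occur.

-183; no overflow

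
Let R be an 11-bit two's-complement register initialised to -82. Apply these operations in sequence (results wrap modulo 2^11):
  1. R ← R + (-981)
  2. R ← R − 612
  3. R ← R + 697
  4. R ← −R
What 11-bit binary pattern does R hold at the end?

01111010010

Start: R = -82 = 11110101110.
R = -82 + (-981) = -1063; wraps to 985 = 01111011001
R = 985 − 612 = 373 = 00101110101
R = 373 + 697 = 1070; wraps to -978 = 10000101110
R = −(-978) = 978 = 01111010010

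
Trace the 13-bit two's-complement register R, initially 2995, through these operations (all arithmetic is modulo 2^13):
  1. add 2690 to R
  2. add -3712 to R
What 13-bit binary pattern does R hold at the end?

Start: R = 2995 = 0101110110011.
R = 2995 + 2690 = 5685; wraps to -2507 = 1011000110101
R = -2507 + (-3712) = -6219; wraps to 1973 = 0011110110101

0011110110101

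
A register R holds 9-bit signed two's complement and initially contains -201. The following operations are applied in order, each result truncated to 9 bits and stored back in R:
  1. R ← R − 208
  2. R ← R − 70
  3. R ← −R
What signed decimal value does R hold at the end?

-33

Start: R = -201 = 100110111.
R = -201 − 208 = -409; wraps to 103 = 001100111
R = 103 − 70 = 33 = 000100001
R = −(33) = -33 = 111011111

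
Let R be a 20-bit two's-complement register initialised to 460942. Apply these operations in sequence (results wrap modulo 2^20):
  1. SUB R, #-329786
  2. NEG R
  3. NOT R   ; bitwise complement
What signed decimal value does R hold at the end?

Start: R = 460942 = 01110000100010001110.
R = 460942 − (-329786) = 790728; wraps to -257848 = 11000001000011001000
R = −(-257848) = 257848 = 00111110111100111000
R = NOT 00111110111100111000 = 11000001000011000111 = -257849

-257849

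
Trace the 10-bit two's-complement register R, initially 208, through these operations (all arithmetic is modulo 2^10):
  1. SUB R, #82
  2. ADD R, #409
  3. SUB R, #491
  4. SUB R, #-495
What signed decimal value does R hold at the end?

-485

Start: R = 208 = 0011010000.
R = 208 − 82 = 126 = 0001111110
R = 126 + 409 = 535; wraps to -489 = 1000010111
R = -489 − 491 = -980; wraps to 44 = 0000101100
R = 44 − (-495) = 539; wraps to -485 = 1000011011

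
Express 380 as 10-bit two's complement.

0101111100

380 is non-negative, so write it directly in 10 bits: 0101111100.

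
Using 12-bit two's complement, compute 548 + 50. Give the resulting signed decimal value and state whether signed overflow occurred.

598; no overflow

548 → 001000100100
50 → 000000110010
  001000100100
+ 000000110010
= 001001010110
Result 001001010110: MSB = 0 → value 598.
Both addends are non-negative and so is the stored result: no signed overflow.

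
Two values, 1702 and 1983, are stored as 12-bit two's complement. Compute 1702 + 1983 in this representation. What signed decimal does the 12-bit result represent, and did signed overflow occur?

-411; overflow

1702 → 011010100110
1983 → 011110111111
  011010100110
+ 011110111111
= 111001100101
Result 111001100101: MSB = 1 → 3685 − 4096 = -411.
Both addends are non-negative but the stored result is negative: signed overflow. The true value 1702 + 1983 = 3685 lies outside [-2048, 2047].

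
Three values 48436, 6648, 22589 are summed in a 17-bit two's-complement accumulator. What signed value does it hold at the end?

-53399

48436 + 6648 = 55084 (01101011100101100)
55084 + 22589 = 77673 → wraps to -53399 (10010111101101001)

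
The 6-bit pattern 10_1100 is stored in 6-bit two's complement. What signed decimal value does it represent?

-20

MSB is 1, so the value is negative.
Unsigned reading: 44. Subtract 2^6 = 64: 44 − 64 = -20.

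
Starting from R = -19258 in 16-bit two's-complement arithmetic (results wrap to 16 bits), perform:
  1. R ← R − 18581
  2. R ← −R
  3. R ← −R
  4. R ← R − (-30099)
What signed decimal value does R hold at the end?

-7740

Start: R = -19258 = 1011010011000110.
R = -19258 − 18581 = -37839; wraps to 27697 = 0110110000110001
R = −(27697) = -27697 = 1001001111001111
R = −(-27697) = 27697 = 0110110000110001
R = 27697 − (-30099) = 57796; wraps to -7740 = 1110000111000100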